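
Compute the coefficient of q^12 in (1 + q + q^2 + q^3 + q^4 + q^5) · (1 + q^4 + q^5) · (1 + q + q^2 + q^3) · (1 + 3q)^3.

(1 + q + q^2 + q^3 + q^4 + q^5) has coefficients 1,1,1,1,1,1 for degrees 0…5.
(1 + q^4 + q^5) has coefficients 1,0,0,0,1,1,0,0,0,0,0,0,0 for degrees 0…12.
Multiplying by (1 + q + q^2 + q^3) gives running coefficients 1,1,1,1,1,2,2,2,1,0,0,0,0 for degrees 0…12.
Finally multiplying by (1 + 3q)^3, the product of all factors after the first has coefficients 1,10,37,64,64,65,74,101,127,117,81,27,0 for degrees 0…12.
[q^12] = 1·0 + 1·27 + 1·81 + 1·117 + 1·127 + 1·101 = 453.

453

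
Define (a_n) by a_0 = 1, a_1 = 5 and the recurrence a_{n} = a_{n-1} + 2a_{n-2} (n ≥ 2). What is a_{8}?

The ordinary generating function has denominator 1 - x - 2x^2.
Iterating the recurrence: a_0,…,a_{8} = 1, 5, 7, 17, 31, 65, 127, 257, 511.

511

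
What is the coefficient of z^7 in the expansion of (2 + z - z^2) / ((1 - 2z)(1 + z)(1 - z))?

Partial fractions give a closed form: a_n = (3)·2^n + (-1)·1^n.
At n = 7: a_7 = 383.

383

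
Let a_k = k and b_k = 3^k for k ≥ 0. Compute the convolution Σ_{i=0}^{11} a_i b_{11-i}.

132854

Write out a_i and b_{11-i} for i = 0,…,11 and sum the products.
Σ = 0·177147 + 1·59049 + 2·19683 + 3·6561 + 4·2187 + 5·729 + 6·243 + 7·81 + 8·27 + 9·9 + 10·3 + 11·1 = 132854.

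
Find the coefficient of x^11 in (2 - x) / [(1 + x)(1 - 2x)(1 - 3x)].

Partial fractions give a closed form: a_n = (1/4)·(-1)^n + (-2)·2^n + (15/4)·3^n.
At n = 11: a_11 = 660205.

660205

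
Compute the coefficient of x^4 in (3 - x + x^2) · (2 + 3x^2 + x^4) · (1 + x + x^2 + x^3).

12

(3 - x + x^2) has coefficients 3,-1,1 for degrees 0…2.
(2 + 3x^2 + x^4) has coefficients 2,0,3,0,1 for degrees 0…4.
Finally multiplying by (1 + x + x^2 + x^3), the product of all factors after the first has coefficients 2,2,5,5,4 for degrees 0…4.
[x^4] = 3·4 − 1·5 + 1·5 = 12.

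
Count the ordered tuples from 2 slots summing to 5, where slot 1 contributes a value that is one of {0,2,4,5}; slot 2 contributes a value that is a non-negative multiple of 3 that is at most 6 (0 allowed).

2

The generating function for the choices is (1 + q^2 + q^4 + q^5)·(1 + q^3 + q^6); the count is [q^5].
(1 + q^2 + q^4 + q^5) has coefficients 1,0,1,0,1,1 for degrees 0…5.
(1 + q^3 + q^6) has coefficients 1,0,0,1,0,0 for degrees 0…5.
[q^5] = 1·0 + 1·1 + 1·0 + 1·1 = 2.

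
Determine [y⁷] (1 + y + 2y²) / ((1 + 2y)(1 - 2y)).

64

The denominator gives the recurrence a_n = 4a_(n−2) for n ≥ 3; the numerator fixes a_0 = 1, a_1 = 1, a_2 = 6.
Iterating: 1, 1, 6, 4, 24, 16, 96, 64, so a_7 = 64.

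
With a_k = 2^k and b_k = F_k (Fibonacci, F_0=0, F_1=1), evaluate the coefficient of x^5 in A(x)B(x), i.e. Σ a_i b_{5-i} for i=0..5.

This is [x^5] in the product of the two ordinary generating functions.
Σ = 1·5 + 2·3 + 4·2 + 8·1 + 16·1 + 32·0 = 43.

43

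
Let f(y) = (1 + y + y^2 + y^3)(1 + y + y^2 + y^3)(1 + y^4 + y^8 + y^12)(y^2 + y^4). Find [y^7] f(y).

8

(1 + y + y^2 + y^3) has coefficients 1,1,1,1 for degrees 0…3.
(1 + y + y^2 + y^3) has coefficients 1,1,1,1,0,0,0,0 for degrees 0…7.
Multiplying by (1 + y^4 + y^8 + y^12) gives running coefficients 1,1,1,1,1,1,1,1 for degrees 0…7.
Finally multiplying by (y^2 + y^4), the product of all factors after the first has coefficients 0,0,1,1,2,2,2,2 for degrees 0…7.
[y^7] = 1·2 + 1·2 + 1·2 + 1·2 = 8.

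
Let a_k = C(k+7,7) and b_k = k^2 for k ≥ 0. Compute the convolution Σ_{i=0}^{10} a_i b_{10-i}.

The convolution is the t^10 coefficient of A(t)B(t).
Σ = 1·100 + 8·81 + 36·64 + 120·49 + 330·36 + 792·25 + 1716·16 + 3432·9 + 6435·4 + 11440·1 + 19448·0 = 136136.

136136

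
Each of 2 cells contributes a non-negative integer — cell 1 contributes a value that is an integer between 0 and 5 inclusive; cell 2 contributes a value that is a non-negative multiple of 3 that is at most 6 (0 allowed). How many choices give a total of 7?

The generating function for the choices is (1 + y + y^2 + y^3 + y^4 + y^5)·(1 + y^3 + y^6); the count is [y^7].
(1 + y + y^2 + y^3 + y^4 + y^5) has coefficients 1,1,1,1,1,1 for degrees 0…5.
(1 + y^3 + y^6) has coefficients 1,0,0,1,0,0,1,0 for degrees 0…7.
[y^7] = 1·0 + 1·1 + 1·0 + 1·0 + 1·1 + 1·0 = 2.

2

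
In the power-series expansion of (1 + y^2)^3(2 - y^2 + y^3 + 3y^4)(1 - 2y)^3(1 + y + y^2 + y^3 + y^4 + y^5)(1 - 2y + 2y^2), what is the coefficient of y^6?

(1 + y^2)^3 has coefficients 1,0,3,0,3,0,1 for degrees 0…6.
(2 - y^2 + y^3 + 3y^4) has coefficients 2,0,-1,1,3,0,0 for degrees 0…6.
Multiplying by (1 - 2y)^3 gives running coefficients 2,-12,23,-9,-15,2,28 for degrees 0…6.
Multiplying by (1 + y + y^2 + y^3 + y^4 + y^5) gives running coefficients 2,-10,13,4,-11,-9,17 for degrees 0…6.
Finally multiplying by (1 - 2y + 2y^2), the product of all factors after the first has coefficients 2,-14,37,-42,7,21,13 for degrees 0…6.
[y^6] = 1·13 + 3·7 + 3·37 + 1·2 = 147.

147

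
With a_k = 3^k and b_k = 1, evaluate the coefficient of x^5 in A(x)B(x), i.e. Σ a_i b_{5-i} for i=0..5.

This is [x^5] in the product of the two ordinary generating functions.
Σ = 1·1 + 3·1 + 9·1 + 27·1 + 81·1 + 243·1 = 364.

364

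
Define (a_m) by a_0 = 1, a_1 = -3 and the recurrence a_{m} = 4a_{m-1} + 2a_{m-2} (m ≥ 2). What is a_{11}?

-7045856

The ordinary generating function has denominator 1 - 4x - 2x^2.
Iterating the recurrence: a_0,…,a_{11} = 1, -3, -10, -46, -204, -908, -4040, -17976, -79984, -355888, -1583520, -7045856.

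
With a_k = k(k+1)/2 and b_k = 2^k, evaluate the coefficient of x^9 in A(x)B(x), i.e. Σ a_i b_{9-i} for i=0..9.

This is [x^9] in the product of the two ordinary generating functions.
Σ = 0·512 + 1·256 + 3·128 + 6·64 + 10·32 + 15·16 + 21·8 + 28·4 + 36·2 + 45·1 = 1981.

1981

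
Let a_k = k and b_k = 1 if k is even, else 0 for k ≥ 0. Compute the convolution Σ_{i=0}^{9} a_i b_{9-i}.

The convolution is the x^9 coefficient of A(x)B(x).
Σ = 0·0 + 1·1 + 2·0 + 3·1 + 4·0 + 5·1 + 6·0 + 7·1 + 8·0 + 9·1 = 25.

25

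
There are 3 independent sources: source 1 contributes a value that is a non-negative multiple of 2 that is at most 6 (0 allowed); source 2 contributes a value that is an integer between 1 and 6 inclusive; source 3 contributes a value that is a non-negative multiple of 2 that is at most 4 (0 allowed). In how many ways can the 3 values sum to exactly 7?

The generating function for the choices is (1 + q² + q⁴ + q⁶)·(q + q² + q³ + q⁴ + q⁵ + q⁶)·(1 + q² + q⁴); the count is [q⁷].
(1 + q² + q⁴ + q⁶) has coefficients 1,0,1,0,1,0,1 for degrees 0…6.
(q + q² + q³ + q⁴ + q⁵ + q⁶) has coefficients 0,1,1,1,1,1,1,0 for degrees 0…7.
Finally multiplying by (1 + q² + q⁴), the product of all factors after the first has coefficients 0,1,1,2,2,3,3,2 for degrees 0…7.
[q⁷] = 1·2 + 1·3 + 1·2 + 1·1 = 8.

8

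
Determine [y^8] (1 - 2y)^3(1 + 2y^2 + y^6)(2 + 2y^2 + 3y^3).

-22

(1 - 2y)^3 has coefficients 1,-6,12,-8 for degrees 0…3.
(1 + 2y^2 + y^6) has coefficients 1,0,2,0,0,0,1,0,0 for degrees 0…8.
Finally multiplying by (2 + 2y^2 + 3y^3), the product of all factors after the first has coefficients 2,0,6,3,4,6,2,0,2 for degrees 0…8.
[y^8] = 1·2 − 6·0 + 12·2 − 8·6 = -22.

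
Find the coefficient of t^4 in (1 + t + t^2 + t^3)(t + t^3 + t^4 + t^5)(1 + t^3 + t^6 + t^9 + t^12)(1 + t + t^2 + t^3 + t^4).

8

(1 + t + t^2 + t^3) has coefficients 1,1,1,1 for degrees 0…3.
(t + t^3 + t^4 + t^5) has coefficients 0,1,0,1,1 for degrees 0…4.
Multiplying by (1 + t^3 + t^6 + t^9 + t^12) gives running coefficients 0,1,0,1,2 for degrees 0…4.
Finally multiplying by (1 + t + t^2 + t^3 + t^4), the product of all factors after the first has coefficients 0,1,1,2,4 for degrees 0…4.
[t^4] = 1·4 + 1·2 + 1·1 + 1·1 = 8.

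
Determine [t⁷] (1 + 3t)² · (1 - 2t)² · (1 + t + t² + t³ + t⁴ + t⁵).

13

(1 + 3t)² has coefficients 1,6,9 for degrees 0…2.
(1 - 2t)² has coefficients 1,-4,4,0,0,0,0,0 for degrees 0…7.
Finally multiplying by (1 + t + t² + t³ + t⁴ + t⁵), the product of all factors after the first has coefficients 1,-3,1,1,1,1,0,4 for degrees 0…7.
[t⁷] = 1·4 + 6·0 + 9·1 = 13.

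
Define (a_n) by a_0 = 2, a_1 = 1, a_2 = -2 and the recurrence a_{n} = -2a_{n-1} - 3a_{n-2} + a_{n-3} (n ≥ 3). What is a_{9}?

The ordinary generating function has denominator 1 + 2y + 3y^2 - y^3.
Iterating the recurrence: a_0,…,a_{9} = 2, 1, -2, 3, 1, -13, 26, -12, -67, 196.

196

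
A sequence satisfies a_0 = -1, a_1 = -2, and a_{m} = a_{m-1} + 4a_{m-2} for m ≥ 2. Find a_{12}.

-68966

The ordinary generating function has denominator 1 - z - 4z^2.
Iterating the recurrence: a_0,…,a_{12} = -1, -2, -6, -14, -38, -94, -246, -622, -1606, -4094, -10518, -26894, -68966.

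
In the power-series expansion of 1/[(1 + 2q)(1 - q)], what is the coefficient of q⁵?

Partial fractions give a closed form: a_n = (2/3)·(-2)^n + (1/3)·1^n.
At n = 5: a_5 = -21.

-21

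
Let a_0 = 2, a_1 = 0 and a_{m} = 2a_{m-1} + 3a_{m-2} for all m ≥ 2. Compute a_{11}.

The ordinary generating function has denominator 1 - 2y - 3y^2.
Iterating the recurrence: a_0,…,a_{11} = 2, 0, 6, 12, 42, 120, 366, 1092, 3282, 9840, 29526, 88572.

88572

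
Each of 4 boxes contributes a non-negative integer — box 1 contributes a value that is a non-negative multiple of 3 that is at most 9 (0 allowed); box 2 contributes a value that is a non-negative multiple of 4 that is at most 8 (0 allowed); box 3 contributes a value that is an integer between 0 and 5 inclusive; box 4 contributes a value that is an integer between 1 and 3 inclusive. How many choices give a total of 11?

15

The generating function for the choices is (1 + t^3 + t^6 + t^9)·(1 + t^4 + t^8)·(1 + t + t^2 + t^3 + t^4 + t^5)·(t + t^2 + t^3); the count is [t^11].
(1 + t^3 + t^6 + t^9) has coefficients 1,0,0,1,0,0,1,0,0,1 for degrees 0…9.
(1 + t^4 + t^8) has coefficients 1,0,0,0,1,0,0,0,1,0,0,0 for degrees 0…11.
Multiplying by (1 + t + t^2 + t^3 + t^4 + t^5) gives running coefficients 1,1,1,1,2,2,1,1,2,2,1,1 for degrees 0…11.
Finally multiplying by (t + t^2 + t^3), the product of all factors after the first has coefficients 0,1,2,3,3,4,5,5,4,4,5,5 for degrees 0…11.
[t^11] = 1·5 + 1·4 + 1·4 + 1·2 = 15.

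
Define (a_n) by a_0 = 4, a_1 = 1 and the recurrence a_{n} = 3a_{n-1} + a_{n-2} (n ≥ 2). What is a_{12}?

The ordinary generating function has denominator 1 - 3y - y^2.
Iterating the recurrence: a_0,…,a_{12} = 4, 1, 7, 22, 73, 241, 796, 2629, 8683, 28678, 94717, 312829, 1033204.

1033204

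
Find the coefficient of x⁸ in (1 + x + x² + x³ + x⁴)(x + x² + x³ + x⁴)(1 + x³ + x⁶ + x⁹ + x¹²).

7

(1 + x + x² + x³ + x⁴) has coefficients 1,1,1,1,1 for degrees 0…4.
(x + x² + x³ + x⁴) has coefficients 0,1,1,1,1,0,0,0,0 for degrees 0…8.
Finally multiplying by (1 + x³ + x⁶ + x⁹ + x¹²), the product of all factors after the first has coefficients 0,1,1,1,2,1,1,2,1 for degrees 0…8.
[x⁸] = 1·1 + 1·2 + 1·1 + 1·1 + 1·2 = 7.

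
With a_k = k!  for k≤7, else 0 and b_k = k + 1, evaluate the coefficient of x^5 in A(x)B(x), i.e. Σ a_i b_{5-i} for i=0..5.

This is [x^5] in the product of the two ordinary generating functions.
Σ = 1·6 + 1·5 + 2·4 + 6·3 + 24·2 + 120·1 = 205.

205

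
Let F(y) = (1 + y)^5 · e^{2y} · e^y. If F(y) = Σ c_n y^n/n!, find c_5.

The EGF product rule gives c_5 = Σ_{k_1+k_2+k_3=5} C(5; k_1,k_2,k_3) · ∏ g_i(k_i), where (1+y)^5 gives the falling factorial (5)_k; e^{2y} gives (2)^k; e^y gives (1)^k.
g_1(k) for k = 0…5: 1, 5, 20, 60, 120, 120.
g_2(k) for k = 0…5: 1, 2, 4, 8, 16, 32.
g_3(k) for k = 0…5: 1, 1, 1, 1, 1, 1.
First combine the last two factors: h(k) = Σ_j C(k,j)·g_2(j)·g_3(k−j) for k = 0…5: 1, 3, 9, 27, 81, 243.
c_5 = Σ_k C(5,k)·g_1(k)·h(5−k) = 1·1·243 + 5·5·81 + 10·20·27 + 10·60·9 + 5·120·3 + 1·120·1 = 243 + 2025 + 5400 + 5400 + 1800 + 120 = 14988.

14988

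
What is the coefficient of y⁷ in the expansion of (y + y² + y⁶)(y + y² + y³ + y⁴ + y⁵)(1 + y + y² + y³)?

8

(y + y² + y⁶) has coefficients 0,1,1,0,0,0,1 for degrees 0…6.
(y + y² + y³ + y⁴ + y⁵) has coefficients 0,1,1,1,1,1,0,0 for degrees 0…7.
Finally multiplying by (1 + y + y² + y³), the product of all factors after the first has coefficients 0,1,2,3,4,4,3,2 for degrees 0…7.
[y⁷] = 1·3 + 1·4 + 1·1 = 8.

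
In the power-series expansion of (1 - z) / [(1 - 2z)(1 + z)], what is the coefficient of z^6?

Partial fractions give a closed form: a_n = (1/3)·2^n + (2/3)·(-1)^n.
At n = 6: a_6 = 22.

22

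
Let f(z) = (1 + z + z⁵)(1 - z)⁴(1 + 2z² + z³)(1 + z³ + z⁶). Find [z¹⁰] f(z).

3

(1 + z + z⁵) has coefficients 1,1,0,0,0,1 for degrees 0…5.
(1 - z)⁴ has coefficients 1,-4,6,-4,1,0,0,0,0,0,0 for degrees 0…10.
Multiplying by (1 + 2z² + z³) gives running coefficients 1,-4,8,-11,9,-2,-2,1,0,0,0 for degrees 0…10.
Finally multiplying by (1 + z³ + z⁶), the product of all factors after the first has coefficients 1,-4,8,-10,5,6,-12,6,6,-13,10 for degrees 0…10.
[z¹⁰] = 1·10 + 1·(-13) + 1·6 = 3.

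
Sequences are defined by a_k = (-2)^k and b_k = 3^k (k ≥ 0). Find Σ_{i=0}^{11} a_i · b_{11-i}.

105469

The convolution is the t^11 coefficient of A(t)B(t).
Σ = 1·177147 − 2·59049 + 4·19683 − 8·6561 + 16·2187 − 32·729 + 64·243 − 128·81 + 256·27 − 512·9 + 1024·3 − 2048·1 = 105469.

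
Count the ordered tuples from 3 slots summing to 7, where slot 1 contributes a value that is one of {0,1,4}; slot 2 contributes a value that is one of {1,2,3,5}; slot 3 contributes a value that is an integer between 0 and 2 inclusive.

5

The generating function for the choices is (1 + z + z^4)·(z + z^2 + z^3 + z^5)·(1 + z + z^2); the count is [z^7].
(1 + z + z^4) has coefficients 1,1,0,0,1 for degrees 0…4.
(z + z^2 + z^3 + z^5) has coefficients 0,1,1,1,0,1,0,0 for degrees 0…7.
Finally multiplying by (1 + z + z^2), the product of all factors after the first has coefficients 0,1,2,3,2,2,1,1 for degrees 0…7.
[z^7] = 1·1 + 1·1 + 1·3 = 5.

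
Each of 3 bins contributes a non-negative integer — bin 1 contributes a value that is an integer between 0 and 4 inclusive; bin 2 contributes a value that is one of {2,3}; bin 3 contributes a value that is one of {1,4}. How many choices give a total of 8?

The generating function for the choices is (1 + x + x² + x³ + x⁴)·(x² + x³)·(x + x⁴); the count is [x⁸].
(1 + x + x² + x³ + x⁴) has coefficients 1,1,1,1,1 for degrees 0…4.
(x² + x³) has coefficients 0,0,1,1,0,0,0,0,0 for degrees 0…8.
Finally multiplying by (x + x⁴), the product of all factors after the first has coefficients 0,0,0,1,1,0,1,1,0 for degrees 0…8.
[x⁸] = 1·0 + 1·1 + 1·1 + 1·0 + 1·1 = 3.

3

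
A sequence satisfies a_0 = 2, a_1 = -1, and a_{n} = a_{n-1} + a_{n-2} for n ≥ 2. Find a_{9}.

8

The ordinary generating function has denominator 1 - q - q^2.
Iterating the recurrence: a_0,…,a_{9} = 2, -1, 1, 0, 1, 1, 2, 3, 5, 8.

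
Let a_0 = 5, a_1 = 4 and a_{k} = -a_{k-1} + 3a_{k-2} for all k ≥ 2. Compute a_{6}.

125

The ordinary generating function has denominator 1 + x - 3x^2.
Iterating the recurrence: a_0,…,a_{6} = 5, 4, 11, 1, 32, -29, 125.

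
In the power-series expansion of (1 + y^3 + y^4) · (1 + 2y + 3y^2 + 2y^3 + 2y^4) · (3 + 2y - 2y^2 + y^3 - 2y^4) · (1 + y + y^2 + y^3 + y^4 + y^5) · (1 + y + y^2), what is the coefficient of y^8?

222

(1 + y^3 + y^4) has coefficients 1,0,0,1,1 for degrees 0…4.
(1 + 2y + 3y^2 + 2y^3 + 2y^4) has coefficients 1,2,3,2,2,0,0,0,0 for degrees 0…8.
Multiplying by (3 + 2y - 2y^2 + y^3 - 2y^4) gives running coefficients 3,8,11,9,4,-1,-8,-2,-4 for degrees 0…8.
Multiplying by (1 + y + y^2 + y^3 + y^4 + y^5) gives running coefficients 3,11,22,31,35,34,23,13,-2 for degrees 0…8.
Finally multiplying by (1 + y + y^2), the product of all factors after the first has coefficients 3,14,36,64,88,100,92,70,34 for degrees 0…8.
[y^8] = 1·34 + 1·100 + 1·88 = 222.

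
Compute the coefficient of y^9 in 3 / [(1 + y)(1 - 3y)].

44286

The denominator gives the recurrence a_n = 2a_(n−1) + 3a_(n−2) for n ≥ 2; the numerator fixes a_0 = 3, a_1 = 6.
Iterating: 3, 6, 21, 60, 183, 546, 1641, 4920, 14763, 44286, so a_9 = 44286.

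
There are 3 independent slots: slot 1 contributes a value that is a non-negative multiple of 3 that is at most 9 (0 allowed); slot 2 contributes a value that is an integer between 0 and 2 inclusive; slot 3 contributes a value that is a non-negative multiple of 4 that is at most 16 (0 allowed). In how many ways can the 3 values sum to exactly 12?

3

The generating function for the choices is (1 + z^3 + z^6 + z^9)·(1 + z + z^2)·(1 + z^4 + z^8 + z^12 + z^16); the count is [z^12].
(1 + z^3 + z^6 + z^9) has coefficients 1,0,0,1,0,0,1,0,0,1 for degrees 0…9.
(1 + z + z^2) has coefficients 1,1,1,0,0,0,0,0,0,0,0,0,0 for degrees 0…12.
Finally multiplying by (1 + z^4 + z^8 + z^12 + z^16), the product of all factors after the first has coefficients 1,1,1,0,1,1,1,0,1,1,1,0,1 for degrees 0…12.
[z^12] = 1·1 + 1·1 + 1·1 + 1·0 = 3.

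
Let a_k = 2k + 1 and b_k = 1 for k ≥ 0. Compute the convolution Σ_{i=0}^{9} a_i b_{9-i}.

100

Write out a_i and b_{9-i} for i = 0,…,9 and sum the products.
Σ = 1·1 + 3·1 + 5·1 + 7·1 + 9·1 + 11·1 + 13·1 + 15·1 + 17·1 + 19·1 = 100.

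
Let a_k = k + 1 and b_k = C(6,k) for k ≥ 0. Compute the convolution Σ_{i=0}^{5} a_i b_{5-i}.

192

This is [x^5] in the product of the two ordinary generating functions.
Σ = 1·6 + 2·15 + 3·20 + 4·15 + 5·6 + 6·1 = 192.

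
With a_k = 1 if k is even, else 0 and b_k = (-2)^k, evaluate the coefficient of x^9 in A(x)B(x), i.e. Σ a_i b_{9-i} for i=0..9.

-682

This is [x^9] in the product of the two ordinary generating functions.
Σ = 1·(-512) + 0·256 + 1·(-128) + 0·64 + 1·(-32) + 0·16 + 1·(-8) + 0·4 + 1·(-2) + 0·1 = -682.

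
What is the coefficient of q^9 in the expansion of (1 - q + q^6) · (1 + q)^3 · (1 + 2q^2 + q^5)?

(1 - q + q^6) has coefficients 1,-1,0,0,0,0,1 for degrees 0…6.
(1 + q)^3 has coefficients 1,3,3,1,0,0,0,0,0,0 for degrees 0…9.
Finally multiplying by (1 + 2q^2 + q^5), the product of all factors after the first has coefficients 1,3,5,7,6,3,3,3,1,0 for degrees 0…9.
[q^9] = 1·0 − 1·1 + 1·7 = 6.

6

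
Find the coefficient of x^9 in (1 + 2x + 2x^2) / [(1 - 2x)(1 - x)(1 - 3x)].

162188

Partial fractions give a closed form: a_n = (-10)·2^n + (5/2)·1^n + (17/2)·3^n.
At n = 9: a_9 = 162188.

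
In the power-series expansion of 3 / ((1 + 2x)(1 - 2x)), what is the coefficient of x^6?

192

Partial fractions give a closed form: a_n = (3/2)·(-2)^n + (3/2)·2^n.
At n = 6: a_6 = 192.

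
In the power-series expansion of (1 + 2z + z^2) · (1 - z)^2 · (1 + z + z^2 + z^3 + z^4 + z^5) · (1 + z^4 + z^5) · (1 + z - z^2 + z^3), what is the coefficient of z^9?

3

(1 + 2z + z^2) has coefficients 1,2,1 for degrees 0…2.
(1 - z)^2 has coefficients 1,-2,1,0,0,0,0,0,0,0 for degrees 0…9.
Multiplying by (1 + z + z^2 + z^3 + z^4 + z^5) gives running coefficients 1,-1,0,0,0,0,-1,1,0,0 for degrees 0…9.
Multiplying by (1 + z^4 + z^5) gives running coefficients 1,-1,0,0,1,0,-2,1,0,0 for degrees 0…9.
Finally multiplying by (1 + z - z^2 + z^3), the product of all factors after the first has coefficients 1,0,-2,2,0,1,-3,0,3,-3 for degrees 0…9.
[z^9] = 1·(-3) + 2·3 + 1·0 = 3.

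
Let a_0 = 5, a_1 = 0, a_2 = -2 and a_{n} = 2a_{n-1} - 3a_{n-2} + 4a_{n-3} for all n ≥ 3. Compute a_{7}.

The ordinary generating function has denominator 1 - 2q + 3q^2 - 4q^3.
Iterating the recurrence: a_0,…,a_{7} = 5, 0, -2, 16, 38, 20, -10, 72.

72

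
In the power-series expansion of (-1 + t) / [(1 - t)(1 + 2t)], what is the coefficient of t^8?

-256

Partial fractions give a closed form: a_n = (-1)·(-2)^n.
At n = 8: a_8 = -256.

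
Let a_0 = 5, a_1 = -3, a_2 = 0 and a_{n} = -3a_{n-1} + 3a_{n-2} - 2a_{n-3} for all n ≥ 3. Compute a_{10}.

223107

The ordinary generating function has denominator 1 + 3q - 3q^2 + 2q^3.
Iterating the recurrence: a_0,…,a_{10} = 5, -3, 0, -19, 63, -246, 965, -3759, 14664, -57199, 223107.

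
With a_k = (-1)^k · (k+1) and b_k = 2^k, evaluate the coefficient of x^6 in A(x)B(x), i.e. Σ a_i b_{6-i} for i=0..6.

31

The convolution is the t^6 coefficient of A(t)B(t).
Σ = 1·64 − 2·32 + 3·16 − 4·8 + 5·4 − 6·2 + 7·1 = 31.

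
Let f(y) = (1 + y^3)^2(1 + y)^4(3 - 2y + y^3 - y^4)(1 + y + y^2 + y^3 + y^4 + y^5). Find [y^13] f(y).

(1 + y^3)^2 has coefficients 1,0,0,2,0,0,1 for degrees 0…6.
(1 + y)^4 has coefficients 1,4,6,4,1,0,0,0,0,0,0,0,0,0 for degrees 0…13.
Multiplying by (3 - 2y + y^3 - y^4) gives running coefficients 3,10,10,1,-2,0,-2,-3,-1,0,0,0,0,0 for degrees 0…13.
Finally multiplying by (1 + y + y^2 + y^3 + y^4 + y^5), the product of all factors after the first has coefficients 3,13,23,24,22,22,17,4,-7,-8,-6,-6,-4,-1 for degrees 0…13.
[y^13] = 1·(-1) + 2·(-6) + 1·4 = -9.

-9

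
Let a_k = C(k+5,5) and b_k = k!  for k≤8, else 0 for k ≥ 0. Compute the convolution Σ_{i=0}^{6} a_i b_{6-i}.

3246

This is [x^6] in the product of the two ordinary generating functions.
Σ = 1·720 + 6·120 + 21·24 + 56·6 + 126·2 + 252·1 + 462·1 = 3246.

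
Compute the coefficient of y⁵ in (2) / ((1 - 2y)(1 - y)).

126

Partial fractions give a closed form: a_n = (4)·2^n + (-2)·1^n.
At n = 5: a_5 = 126.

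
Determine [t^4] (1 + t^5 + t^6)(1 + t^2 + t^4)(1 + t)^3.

4

(1 + t^5 + t^6) has coefficients 1,0,0,0,0 for degrees 0…4.
(1 + t^2 + t^4) has coefficients 1,0,1,0,1 for degrees 0…4.
Finally multiplying by (1 + t)^3, the product of all factors after the first has coefficients 1,3,4,4,4 for degrees 0…4.
[t^4] = 1·4 = 4.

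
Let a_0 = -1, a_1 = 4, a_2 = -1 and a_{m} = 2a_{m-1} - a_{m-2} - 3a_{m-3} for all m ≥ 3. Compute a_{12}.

The ordinary generating function has denominator 1 - 2y + y^2 + 3y^3.
Iterating the recurrence: a_0,…,a_{12} = -1, 4, -1, -3, -17, -28, -30, 19, 152, 375, 541, 251, -1164.

-1164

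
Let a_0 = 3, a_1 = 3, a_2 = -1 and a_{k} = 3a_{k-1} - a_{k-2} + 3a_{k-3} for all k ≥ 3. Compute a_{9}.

The ordinary generating function has denominator 1 - 3t + t^2 - 3t^3.
Iterating the recurrence: a_0,…,a_{9} = 3, 3, -1, 3, 19, 51, 143, 435, 1315, 3939.

3939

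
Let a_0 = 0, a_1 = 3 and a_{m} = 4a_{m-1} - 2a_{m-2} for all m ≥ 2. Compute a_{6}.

1680

The ordinary generating function has denominator 1 - 4x + 2x^2.
Iterating the recurrence: a_0,…,a_{6} = 0, 3, 12, 42, 144, 492, 1680.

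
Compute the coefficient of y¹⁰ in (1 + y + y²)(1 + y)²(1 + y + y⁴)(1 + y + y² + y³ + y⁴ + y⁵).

(1 + y + y²) has coefficients 1,1,1 for degrees 0…2.
(1 + y)² has coefficients 1,2,1,0,0,0,0,0,0,0,0 for degrees 0…10.
Multiplying by (1 + y + y⁴) gives running coefficients 1,3,3,1,1,2,1,0,0,0,0 for degrees 0…10.
Finally multiplying by (1 + y + y² + y³ + y⁴ + y⁵), the product of all factors after the first has coefficients 1,4,7,8,9,11,11,8,5,4,3 for degrees 0…10.
[y¹⁰] = 1·3 + 1·4 + 1·5 = 12.

12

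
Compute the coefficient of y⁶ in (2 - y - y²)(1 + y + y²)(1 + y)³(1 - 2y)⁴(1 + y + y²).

(2 - y - y²) has coefficients 2,-1,-1 for degrees 0…2.
(1 + y + y²) has coefficients 1,1,1,0,0,0,0 for degrees 0…6.
Multiplying by (1 + y)³ gives running coefficients 1,4,7,7,4,1,0 for degrees 0…6.
Multiplying by (1 - 2y)⁴ gives running coefficients 1,-4,-1,15,4,-23,-24 for degrees 0…6.
Finally multiplying by (1 + y + y²), the product of all factors after the first has coefficients 1,-3,-4,10,18,-4,-43 for degrees 0…6.
[y⁶] = 2·(-43) − 1·(-4) − 1·18 = -100.

-100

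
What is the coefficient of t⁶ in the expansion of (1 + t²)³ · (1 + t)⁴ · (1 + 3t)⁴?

(1 + t²)³ has coefficients 1,0,3,0,3,0,1 for degrees 0…6.
(1 + t)⁴ has coefficients 1,4,6,4,1,0,0 for degrees 0…6.
Finally multiplying by (1 + 3t)⁴, the product of all factors after the first has coefficients 1,16,108,400,886,1200,972 for degrees 0…6.
[t⁶] = 1·972 + 3·886 + 3·108 + 1·1 = 3955.

3955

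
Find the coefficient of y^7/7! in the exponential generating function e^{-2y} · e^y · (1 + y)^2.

-29

The EGF product rule gives c_7 = Σ_{k_1+k_2+k_3=7} C(7; k_1,k_2,k_3) · ∏ g_i(k_i), where e^{-2y} gives (-2)^k; e^y gives (1)^k; (1+y)^2 gives the falling factorial (2)_k.
g_1(k) for k = 0…7: 1, -2, 4, -8, 16, -32, 64, -128.
g_2(k) for k = 0…7: 1, 1, 1, 1, 1, 1, 1, 1.
g_3(k) for k = 0…7: 1, 2, 2, 0, 0, 0, 0, 0.
First combine the last two factors: h(k) = Σ_j C(k,j)·g_2(j)·g_3(k−j) for k = 0…7: 1, 3, 7, 13, 21, 31, 43, 57.
c_7 = Σ_k C(7,k)·g_1(k)·h(7−k) = 1·1·57 + 7·(-2)·43 + 21·4·31 + 35·(-8)·21 + 35·16·13 + 21·(-32)·7 + 7·64·3 + 1·(-128)·1 = 57 − 602 + 2604 − 5880 + 7280 − 4704 + 1344 − 128 = -29.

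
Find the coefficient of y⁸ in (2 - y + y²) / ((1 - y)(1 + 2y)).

The denominator gives the recurrence a_n = −a_(n−1) + 2a_(n−2) for n ≥ 3; the numerator fixes a_0 = 2, a_1 = -3, a_2 = 8.
Iterating: 2, -3, 8, -14, 30, -58, 118, -234, 470, so a_8 = 470.

470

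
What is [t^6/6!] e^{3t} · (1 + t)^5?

83079

The EGF product rule gives c_6 = Σ_{k_1+k_2=6} C(6; k_1,k_2) · ∏ g_i(k_i), where e^{3t} gives (3)^k; (1+t)^5 gives the falling factorial (5)_k.
g_1(k) for k = 0…6: 1, 3, 9, 27, 81, 243, 729.
g_2(k) for k = 0…6: 1, 5, 20, 60, 120, 120, 0.
c_6 = Σ_k C(6,k)·g_1(k)·g_2(6−k) = 6·3·120 + 15·9·120 + 20·27·60 + 15·81·20 + 6·243·5 + 1·729·1 = 2160 + 16200 + 32400 + 24300 + 7290 + 729 = 83079.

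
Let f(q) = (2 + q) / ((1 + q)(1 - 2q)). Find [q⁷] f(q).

The denominator gives the recurrence a_n = a_(n−1) + 2a_(n−2) for n ≥ 3; the numerator fixes a_0 = 2, a_1 = 3, a_2 = 7.
Iterating: 2, 3, 7, 13, 27, 53, 107, 213, so a_7 = 213.

213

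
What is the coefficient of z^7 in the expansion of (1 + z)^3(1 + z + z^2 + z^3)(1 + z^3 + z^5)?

14

(1 + z)^3 has coefficients 1,3,3,1 for degrees 0…3.
(1 + z + z^2 + z^3) has coefficients 1,1,1,1,0,0,0,0 for degrees 0…7.
Finally multiplying by (1 + z^3 + z^5), the product of all factors after the first has coefficients 1,1,1,2,1,2,2,1 for degrees 0…7.
[z^7] = 1·1 + 3·2 + 3·2 + 1·1 = 14.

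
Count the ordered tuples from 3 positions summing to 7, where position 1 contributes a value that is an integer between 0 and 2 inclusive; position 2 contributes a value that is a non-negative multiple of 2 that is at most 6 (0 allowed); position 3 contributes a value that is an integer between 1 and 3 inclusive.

5

The generating function for the choices is (1 + t + t^2)·(1 + t^2 + t^4 + t^6)·(t + t^2 + t^3); the count is [t^7].
(1 + t + t^2) has coefficients 1,1,1 for degrees 0…2.
(1 + t^2 + t^4 + t^6) has coefficients 1,0,1,0,1,0,1,0 for degrees 0…7.
Finally multiplying by (t + t^2 + t^3), the product of all factors after the first has coefficients 0,1,1,2,1,2,1,2 for degrees 0…7.
[t^7] = 1·2 + 1·1 + 1·2 = 5.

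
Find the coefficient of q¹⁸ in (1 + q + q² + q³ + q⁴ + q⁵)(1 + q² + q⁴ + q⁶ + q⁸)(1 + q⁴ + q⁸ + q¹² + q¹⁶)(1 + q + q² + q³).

30

(1 + q + q² + q³ + q⁴ + q⁵) has coefficients 1,1,1,1,1,1 for degrees 0…5.
(1 + q² + q⁴ + q⁶ + q⁸) has coefficients 1,0,1,0,1,0,1,0,1,0,0,0,0,0,0,0,0,0,0 for degrees 0…18.
Multiplying by (1 + q⁴ + q⁸ + q¹² + q¹⁶) gives running coefficients 1,0,1,0,2,0,2,0,3,0,2,0,3,0,2,0,3,0,2 for degrees 0…18.
Finally multiplying by (1 + q + q² + q³), the product of all factors after the first has coefficients 1,1,2,2,3,3,4,4,5,5,5,5,5,5,5,5,5,5,5 for degrees 0…18.
[q¹⁸] = 1·5 + 1·5 + 1·5 + 1·5 + 1·5 + 1·5 = 30.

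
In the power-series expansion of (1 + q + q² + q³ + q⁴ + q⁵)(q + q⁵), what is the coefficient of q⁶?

(1 + q + q² + q³ + q⁴ + q⁵) has coefficients 1,1,1,1,1,1 for degrees 0…5.
(q + q⁵) has coefficients 0,1,0,0,0,1,0 for degrees 0…6.
[q⁶] = 1·0 + 1·1 + 1·0 + 1·0 + 1·0 + 1·1 = 2.

2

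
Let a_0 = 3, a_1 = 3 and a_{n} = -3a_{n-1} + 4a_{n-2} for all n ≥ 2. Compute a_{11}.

3

The ordinary generating function has denominator 1 + 3q - 4q^2.
Iterating the recurrence: a_0,…,a_{11} = 3, 3, 3, 3, 3, 3, 3, 3, 3, 3, 3, 3.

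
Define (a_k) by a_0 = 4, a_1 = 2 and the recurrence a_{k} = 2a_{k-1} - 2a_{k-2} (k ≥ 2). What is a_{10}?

The ordinary generating function has denominator 1 - 2x + 2x^2.
Iterating the recurrence: a_0,…,a_{10} = 4, 2, -4, -12, -16, -8, 16, 48, 64, 32, -64.

-64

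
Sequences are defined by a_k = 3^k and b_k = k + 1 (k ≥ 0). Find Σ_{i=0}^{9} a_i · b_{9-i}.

This is [x^9] in the product of the two ordinary generating functions.
Σ = 1·10 + 3·9 + 9·8 + 27·7 + 81·6 + 243·5 + 729·4 + 2187·3 + 6561·2 + 19683·1 = 44281.

44281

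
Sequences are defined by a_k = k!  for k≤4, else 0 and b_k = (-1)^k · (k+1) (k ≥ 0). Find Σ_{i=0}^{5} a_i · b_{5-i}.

This is [x^5] in the product of the two ordinary generating functions.
Σ = 1·(-6) + 1·5 + 2·(-4) + 6·3 + 24·(-2) + 0·1 = -39.

-39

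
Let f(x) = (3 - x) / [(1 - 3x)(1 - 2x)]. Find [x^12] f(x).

Partial fractions give a closed form: a_n = (8)·3^n + (-5)·2^n.
At n = 12: a_12 = 4231048.

4231048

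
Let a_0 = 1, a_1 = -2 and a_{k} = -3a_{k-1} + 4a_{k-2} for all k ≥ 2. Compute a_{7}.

The ordinary generating function has denominator 1 + 3y - 4y^2.
Iterating the recurrence: a_0,…,a_{7} = 1, -2, 10, -38, 154, -614, 2458, -9830.

-9830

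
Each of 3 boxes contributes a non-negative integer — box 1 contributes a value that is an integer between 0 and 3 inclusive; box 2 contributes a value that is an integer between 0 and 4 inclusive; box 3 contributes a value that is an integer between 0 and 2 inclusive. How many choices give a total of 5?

11

The generating function for the choices is (1 + t + t^2 + t^3)·(1 + t + t^2 + t^3 + t^4)·(1 + t + t^2); the count is [t^5].
(1 + t + t^2 + t^3) has coefficients 1,1,1,1 for degrees 0…3.
(1 + t + t^2 + t^3 + t^4) has coefficients 1,1,1,1,1,0 for degrees 0…5.
Finally multiplying by (1 + t + t^2), the product of all factors after the first has coefficients 1,2,3,3,3,2 for degrees 0…5.
[t^5] = 1·2 + 1·3 + 1·3 + 1·3 = 11.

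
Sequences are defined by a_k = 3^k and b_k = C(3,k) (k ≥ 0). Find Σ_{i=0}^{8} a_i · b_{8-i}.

15552

This is [x^8] in the product of the two ordinary generating functions.
Σ = 1·0 + 3·0 + 9·0 + 27·0 + 81·0 + 243·1 + 729·3 + 2187·3 + 6561·1 = 15552.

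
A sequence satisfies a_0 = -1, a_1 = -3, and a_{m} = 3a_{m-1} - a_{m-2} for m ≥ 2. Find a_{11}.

-46368

The ordinary generating function has denominator 1 - 3z + z^2.
Iterating the recurrence: a_0,…,a_{11} = -1, -3, -8, -21, -55, -144, -377, -987, -2584, -6765, -17711, -46368.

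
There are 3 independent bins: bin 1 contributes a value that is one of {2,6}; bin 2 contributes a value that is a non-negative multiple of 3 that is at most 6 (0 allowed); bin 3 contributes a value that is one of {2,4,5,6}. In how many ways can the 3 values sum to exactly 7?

The generating function for the choices is (q² + q⁶)·(1 + q³ + q⁶)·(q² + q⁴ + q⁵ + q⁶); the count is [q⁷].
(q² + q⁶) has coefficients 0,0,1,0,0,0,1 for degrees 0…6.
(1 + q³ + q⁶) has coefficients 1,0,0,1,0,0,1,0 for degrees 0…7.
Finally multiplying by (q² + q⁴ + q⁵ + q⁶), the product of all factors after the first has coefficients 0,0,1,0,1,2,1,1 for degrees 0…7.
[q⁷] = 1·2 + 1·0 = 2.

2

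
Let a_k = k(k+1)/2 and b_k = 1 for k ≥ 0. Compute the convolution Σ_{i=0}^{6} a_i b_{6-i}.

56

This is [x^6] in the product of the two ordinary generating functions.
Σ = 0·1 + 1·1 + 3·1 + 6·1 + 10·1 + 15·1 + 21·1 = 56.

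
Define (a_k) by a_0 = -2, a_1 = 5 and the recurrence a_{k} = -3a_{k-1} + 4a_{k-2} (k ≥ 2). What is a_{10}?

The ordinary generating function has denominator 1 + 3z - 4z^2.
Iterating the recurrence: a_0,…,a_{10} = -2, 5, -23, 89, -359, 1433, -5735, 22937, -91751, 367001, -1468007.

-1468007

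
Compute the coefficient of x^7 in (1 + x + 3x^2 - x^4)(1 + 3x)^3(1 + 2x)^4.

6205

(1 + x + 3x^2 - x^4) has coefficients 1,1,3,0,-1 for degrees 0…4.
(1 + 3x)^3 has coefficients 1,9,27,27,0,0,0,0 for degrees 0…7.
Finally multiplying by (1 + 2x)^4, the product of all factors after the first has coefficients 1,17,123,491,1168,1656,1296,432 for degrees 0…7.
[x^7] = 1·432 + 1·1296 + 3·1656 − 1·491 = 6205.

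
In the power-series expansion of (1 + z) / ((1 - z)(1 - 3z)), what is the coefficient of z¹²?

1062881

Partial fractions give a closed form: a_n = (-1)·1^n + (2)·3^n.
At n = 12: a_12 = 1062881.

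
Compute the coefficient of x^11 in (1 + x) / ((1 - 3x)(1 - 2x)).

702444

Partial fractions give a closed form: a_n = (4)·3^n + (-3)·2^n.
At n = 11: a_11 = 702444.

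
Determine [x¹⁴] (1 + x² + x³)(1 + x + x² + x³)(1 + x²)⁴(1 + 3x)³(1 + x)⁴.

18636

(1 + x² + x³) has coefficients 1,0,1,1 for degrees 0…3.
(1 + x + x² + x³) has coefficients 1,1,1,1,0,0,0,0,0,0,0,0,0,0,0 for degrees 0…14.
Multiplying by (1 + x²)⁴ gives running coefficients 1,1,5,5,10,10,10,10,5,5,1,1,0,0,0 for degrees 0…14.
Multiplying by (1 + 3x)³ gives running coefficients 1,10,41,104,217,370,505,640,635,590,451,280,171,54,27 for degrees 0…14.
Finally multiplying by (1 + x)⁴, the product of all factors after the first has coefficients 1,14,87,332,920,2036,3744,5852,7922,9360,9686,8804,6992,4812,2840 for degrees 0…14.
[x¹⁴] = 1·2840 + 1·6992 + 1·8804 = 18636.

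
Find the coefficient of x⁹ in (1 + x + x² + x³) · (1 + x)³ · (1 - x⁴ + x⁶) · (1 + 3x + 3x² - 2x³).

2

(1 + x + x² + x³) has coefficients 1,1,1,1 for degrees 0…3.
(1 + x)³ has coefficients 1,3,3,1,0,0,0,0,0,0 for degrees 0…9.
Multiplying by (1 - x⁴ + x⁶) gives running coefficients 1,3,3,1,-1,-3,-2,2,3,1 for degrees 0…9.
Finally multiplying by (1 + 3x + 3x² - 2x³), the product of all factors after the first has coefficients 1,6,15,17,5,-9,-16,-11,9,20 for degrees 0…9.
[x⁹] = 1·20 + 1·9 + 1·(-11) + 1·(-16) = 2.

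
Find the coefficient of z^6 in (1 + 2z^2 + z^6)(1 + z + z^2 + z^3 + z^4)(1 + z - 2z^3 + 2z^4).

(1 + 2z^2 + z^6) has coefficients 1,0,2,0,0,0,1 for degrees 0…6.
(1 + z + z^2 + z^3 + z^4) has coefficients 1,1,1,1,1,0,0 for degrees 0…6.
Finally multiplying by (1 + z - 2z^3 + 2z^4), the product of all factors after the first has coefficients 1,2,2,0,2,1,0 for degrees 0…6.
[z^6] = 1·0 + 2·2 + 1·1 = 5.

5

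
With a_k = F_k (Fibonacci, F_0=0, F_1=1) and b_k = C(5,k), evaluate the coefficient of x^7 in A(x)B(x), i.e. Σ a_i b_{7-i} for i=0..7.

Write out a_i and b_{7-i} for i = 0,…,7 and sum the products.
Σ = 0·0 + 1·0 + 1·1 + 2·5 + 3·10 + 5·10 + 8·5 + 13·1 = 144.

144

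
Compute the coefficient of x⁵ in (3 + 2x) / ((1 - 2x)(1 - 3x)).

The denominator gives the recurrence a_n = 5a_(n−1) − 6a_(n−2) for n ≥ 3; the numerator fixes a_0 = 3, a_1 = 17, a_2 = 67.
Iterating: 3, 17, 67, 233, 763, 2417, so a_5 = 2417.

2417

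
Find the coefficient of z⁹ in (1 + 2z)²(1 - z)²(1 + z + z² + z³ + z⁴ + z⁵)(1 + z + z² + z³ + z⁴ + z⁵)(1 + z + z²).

(1 + 2z)² has coefficients 1,4,4 for degrees 0…2.
(1 - z)² has coefficients 1,-2,1,0,0,0,0,0,0,0 for degrees 0…9.
Multiplying by (1 + z + z² + z³ + z⁴ + z⁵) gives running coefficients 1,-1,0,0,0,0,-1,1,0,0 for degrees 0…9.
Multiplying by (1 + z + z² + z³ + z⁴ + z⁵) gives running coefficients 1,0,0,0,0,0,-2,0,0,0 for degrees 0…9.
Finally multiplying by (1 + z + z²), the product of all factors after the first has coefficients 1,1,1,0,0,0,-2,-2,-2,0 for degrees 0…9.
[z⁹] = 1·0 + 4·(-2) + 4·(-2) = -16.

-16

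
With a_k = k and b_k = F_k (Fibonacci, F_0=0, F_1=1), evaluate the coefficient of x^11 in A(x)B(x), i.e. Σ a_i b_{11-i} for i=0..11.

364

This is [x^11] in the product of the two ordinary generating functions.
Σ = 0·89 + 1·55 + 2·34 + 3·21 + 4·13 + 5·8 + 6·5 + 7·3 + 8·2 + 9·1 + 10·1 + 11·0 = 364.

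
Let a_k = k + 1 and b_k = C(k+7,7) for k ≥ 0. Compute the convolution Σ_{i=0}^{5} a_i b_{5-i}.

2002

This is [x^5] in the product of the two ordinary generating functions.
Σ = 1·792 + 2·330 + 3·120 + 4·36 + 5·8 + 6·1 = 2002.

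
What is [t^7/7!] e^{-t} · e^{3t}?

The EGF product rule gives c_7 = Σ_{k_1+k_2=7} C(7; k_1,k_2) · ∏ g_i(k_i), where e^{-t} gives (-1)^k; e^{3t} gives (3)^k.
g_1(k) for k = 0…7: 1, -1, 1, -1, 1, -1, 1, -1.
g_2(k) for k = 0…7: 1, 3, 9, 27, 81, 243, 729, 2187.
c_7 = Σ_k C(7,k)·g_1(k)·g_2(7−k) = 1·1·2187 + 7·(-1)·729 + 21·1·243 + 35·(-1)·81 + 35·1·27 + 21·(-1)·9 + 7·1·3 + 1·(-1)·1 = 2187 − 5103 + 5103 − 2835 + 945 − 189 + 21 − 1 = 128.

128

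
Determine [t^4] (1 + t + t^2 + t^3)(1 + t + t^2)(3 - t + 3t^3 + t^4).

10

(1 + t + t^2 + t^3) has coefficients 1,1,1,1 for degrees 0…3.
(1 + t + t^2) has coefficients 1,1,1,0,0 for degrees 0…4.
Finally multiplying by (3 - t + 3t^3 + t^4), the product of all factors after the first has coefficients 3,2,2,2,4 for degrees 0…4.
[t^4] = 1·4 + 1·2 + 1·2 + 1·2 = 10.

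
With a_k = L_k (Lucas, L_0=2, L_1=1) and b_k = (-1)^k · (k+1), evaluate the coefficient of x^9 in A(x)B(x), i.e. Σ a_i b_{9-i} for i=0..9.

3

Write out a_i and b_{9-i} for i = 0,…,9 and sum the products.
Σ = 2·(-10) + 1·9 + 3·(-8) + 4·7 + 7·(-6) + 11·5 + 18·(-4) + 29·3 + 47·(-2) + 76·1 = 3.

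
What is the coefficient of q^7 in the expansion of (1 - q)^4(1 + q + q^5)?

6

(1 - q)^4 has coefficients 1,-4,6,-4,1 for degrees 0…4.
(1 + q + q^5) has coefficients 1,1,0,0,0,1,0,0 for degrees 0…7.
[q^7] = 1·0 − 4·0 + 6·1 − 4·0 + 1·0 = 6.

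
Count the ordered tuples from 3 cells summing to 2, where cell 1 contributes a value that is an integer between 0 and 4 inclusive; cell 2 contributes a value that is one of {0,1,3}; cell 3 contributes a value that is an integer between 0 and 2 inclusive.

5

The generating function for the choices is (1 + z + z^2 + z^3 + z^4)·(1 + z + z^3)·(1 + z + z^2); the count is [z^2].
(1 + z + z^2 + z^3 + z^4) has coefficients 1,1,1 for degrees 0…2.
(1 + z + z^3) has coefficients 1,1,0 for degrees 0…2.
Finally multiplying by (1 + z + z^2), the product of all factors after the first has coefficients 1,2,2 for degrees 0…2.
[z^2] = 1·2 + 1·2 + 1·1 = 5.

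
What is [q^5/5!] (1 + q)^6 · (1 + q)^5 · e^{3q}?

The EGF product rule gives c_5 = Σ_{k_1+k_2+k_3=5} C(5; k_1,k_2,k_3) · ∏ g_i(k_i), where (1+q)^6 gives the falling factorial (6)_k; (1+q)^5 gives the falling factorial (5)_k; e^{3q} gives (3)^k.
g_1(k) for k = 0…5: 1, 6, 30, 120, 360, 720.
g_2(k) for k = 0…5: 1, 5, 20, 60, 120, 120.
g_3(k) for k = 0…5: 1, 3, 9, 27, 81, 243.
First combine the last two factors: h(k) = Σ_j C(k,j)·g_2(j)·g_3(k−j) for k = 0…5: 1, 8, 59, 402, 2541, 14988.
c_5 = Σ_k C(5,k)·g_1(k)·h(5−k) = 1·1·14988 + 5·6·2541 + 10·30·402 + 10·120·59 + 5·360·8 + 1·720·1 = 14988 + 76230 + 120600 + 70800 + 14400 + 720 = 297738.

297738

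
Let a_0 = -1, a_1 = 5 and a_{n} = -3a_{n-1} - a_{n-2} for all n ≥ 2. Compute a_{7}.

The ordinary generating function has denominator 1 + 3t + t^2.
Iterating the recurrence: a_0,…,a_{7} = -1, 5, -14, 37, -97, 254, -665, 1741.

1741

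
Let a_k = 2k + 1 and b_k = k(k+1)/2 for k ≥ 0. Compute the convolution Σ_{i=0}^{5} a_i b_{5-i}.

This is [x^5] in the product of the two ordinary generating functions.
Σ = 1·15 + 3·10 + 5·6 + 7·3 + 9·1 + 11·0 = 105.

105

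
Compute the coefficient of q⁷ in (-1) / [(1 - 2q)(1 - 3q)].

Partial fractions give a closed form: a_n = (2)·2^n + (-3)·3^n.
At n = 7: a_7 = -6305.

-6305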